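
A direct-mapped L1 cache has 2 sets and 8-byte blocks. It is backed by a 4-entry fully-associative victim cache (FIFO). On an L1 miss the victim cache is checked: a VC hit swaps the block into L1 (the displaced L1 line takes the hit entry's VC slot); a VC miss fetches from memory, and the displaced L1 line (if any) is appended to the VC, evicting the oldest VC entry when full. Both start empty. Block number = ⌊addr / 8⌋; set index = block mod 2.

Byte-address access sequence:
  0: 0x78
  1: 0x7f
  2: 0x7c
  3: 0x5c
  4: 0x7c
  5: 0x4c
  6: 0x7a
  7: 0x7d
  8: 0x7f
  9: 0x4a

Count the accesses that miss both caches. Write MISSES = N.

#0 0x78→b15/s1 MISS; vc=[]
#1 0x7f→b15/s1 L1-HIT; vc=[]
#2 0x7c→b15/s1 L1-HIT; vc=[]
#3 0x5c→b11/s1 MISS; vc=[15]
#4 0x7c→b15/s1 VC-HIT; vc=[11]
#5 0x4c→b9/s1 MISS; vc=[11,15]
#6 0x7a→b15/s1 VC-HIT; vc=[11,9]
#7 0x7d→b15/s1 L1-HIT; vc=[11,9]
#8 0x7f→b15/s1 L1-HIT; vc=[11,9]
#9 0x4a→b9/s1 VC-HIT; vc=[11,15]

MISSES = 3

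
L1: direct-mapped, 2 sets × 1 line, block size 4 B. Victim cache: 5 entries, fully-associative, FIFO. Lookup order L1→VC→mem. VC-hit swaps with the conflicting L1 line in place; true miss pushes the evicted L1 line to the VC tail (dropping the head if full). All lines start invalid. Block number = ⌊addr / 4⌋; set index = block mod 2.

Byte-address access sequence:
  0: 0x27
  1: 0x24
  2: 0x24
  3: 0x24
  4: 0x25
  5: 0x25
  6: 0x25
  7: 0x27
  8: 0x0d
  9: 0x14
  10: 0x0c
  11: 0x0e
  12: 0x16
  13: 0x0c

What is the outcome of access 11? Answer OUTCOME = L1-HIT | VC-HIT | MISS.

OUTCOME = L1-HIT

  [0] addr=0x27 blk=9 s=1: MISS | VC []
  [1] addr=0x24 blk=9 s=1: L1-HIT | VC []
  [2] addr=0x24 blk=9 s=1: L1-HIT | VC []
  [3] addr=0x24 blk=9 s=1: L1-HIT | VC []
  [4] addr=0x25 blk=9 s=1: L1-HIT | VC []
  [5] addr=0x25 blk=9 s=1: L1-HIT | VC []
  [6] addr=0x25 blk=9 s=1: L1-HIT | VC []
  [7] addr=0x27 blk=9 s=1: L1-HIT | VC []
  [8] addr=0xd blk=3 s=1: MISS | VC [9]
  [9] addr=0x14 blk=5 s=1: MISS | VC [9, 3]
  [10] addr=0xc blk=3 s=1: VC-HIT | VC [9, 5]
  [11] addr=0xe blk=3 s=1: L1-HIT | VC [9, 5]
  [12] addr=0x16 blk=5 s=1: VC-HIT | VC [9, 3]
  [13] addr=0xc blk=3 s=1: VC-HIT | VC [9, 5]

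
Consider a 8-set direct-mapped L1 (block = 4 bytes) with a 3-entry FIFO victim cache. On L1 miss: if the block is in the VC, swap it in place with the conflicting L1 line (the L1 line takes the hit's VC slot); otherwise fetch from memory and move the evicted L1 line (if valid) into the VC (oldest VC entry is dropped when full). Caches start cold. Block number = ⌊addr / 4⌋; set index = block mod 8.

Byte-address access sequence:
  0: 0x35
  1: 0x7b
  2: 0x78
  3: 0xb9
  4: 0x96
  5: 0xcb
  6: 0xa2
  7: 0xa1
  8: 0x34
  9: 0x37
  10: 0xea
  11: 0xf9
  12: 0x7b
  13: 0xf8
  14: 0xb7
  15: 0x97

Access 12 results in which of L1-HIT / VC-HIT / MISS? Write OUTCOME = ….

  [0] addr=0x35 blk=13 s=5: MISS | VC []
  [1] addr=0x7b blk=30 s=6: MISS | VC []
  [2] addr=0x78 blk=30 s=6: L1-HIT | VC []
  [3] addr=0xb9 blk=46 s=6: MISS | VC [30]
  [4] addr=0x96 blk=37 s=5: MISS | VC [30, 13]
  [5] addr=0xcb blk=50 s=2: MISS | VC [30, 13]
  [6] addr=0xa2 blk=40 s=0: MISS | VC [30, 13]
  [7] addr=0xa1 blk=40 s=0: L1-HIT | VC [30, 13]
  [8] addr=0x34 blk=13 s=5: VC-HIT | VC [30, 37]
  [9] addr=0x37 blk=13 s=5: L1-HIT | VC [30, 37]
  [10] addr=0xea blk=58 s=2: MISS | VC [30, 37, 50]
  [11] addr=0xf9 blk=62 s=6: MISS | VC [37, 50, 46]
  [12] addr=0x7b blk=30 s=6: MISS | VC [50, 46, 62]
  [13] addr=0xf8 blk=62 s=6: VC-HIT | VC [50, 46, 30]
  [14] addr=0xb7 blk=45 s=5: MISS | VC [46, 30, 13]
  [15] addr=0x97 blk=37 s=5: MISS | VC [30, 13, 45]

OUTCOME = MISS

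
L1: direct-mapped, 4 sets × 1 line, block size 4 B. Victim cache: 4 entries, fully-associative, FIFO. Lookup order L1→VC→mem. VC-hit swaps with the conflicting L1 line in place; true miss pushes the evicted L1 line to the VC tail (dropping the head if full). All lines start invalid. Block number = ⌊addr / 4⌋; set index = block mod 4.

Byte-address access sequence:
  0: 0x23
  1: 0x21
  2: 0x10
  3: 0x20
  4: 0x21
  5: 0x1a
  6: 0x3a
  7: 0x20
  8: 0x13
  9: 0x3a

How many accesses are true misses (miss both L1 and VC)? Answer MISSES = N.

  [0] addr=0x23 blk=8 s=0: MISS | VC []
  [1] addr=0x21 blk=8 s=0: L1-HIT | VC []
  [2] addr=0x10 blk=4 s=0: MISS | VC [8]
  [3] addr=0x20 blk=8 s=0: VC-HIT | VC [4]
  [4] addr=0x21 blk=8 s=0: L1-HIT | VC [4]
  [5] addr=0x1a blk=6 s=2: MISS | VC [4]
  [6] addr=0x3a blk=14 s=2: MISS | VC [4, 6]
  [7] addr=0x20 blk=8 s=0: L1-HIT | VC [4, 6]
  [8] addr=0x13 blk=4 s=0: VC-HIT | VC [8, 6]
  [9] addr=0x3a blk=14 s=2: L1-HIT | VC [8, 6]

MISSES = 4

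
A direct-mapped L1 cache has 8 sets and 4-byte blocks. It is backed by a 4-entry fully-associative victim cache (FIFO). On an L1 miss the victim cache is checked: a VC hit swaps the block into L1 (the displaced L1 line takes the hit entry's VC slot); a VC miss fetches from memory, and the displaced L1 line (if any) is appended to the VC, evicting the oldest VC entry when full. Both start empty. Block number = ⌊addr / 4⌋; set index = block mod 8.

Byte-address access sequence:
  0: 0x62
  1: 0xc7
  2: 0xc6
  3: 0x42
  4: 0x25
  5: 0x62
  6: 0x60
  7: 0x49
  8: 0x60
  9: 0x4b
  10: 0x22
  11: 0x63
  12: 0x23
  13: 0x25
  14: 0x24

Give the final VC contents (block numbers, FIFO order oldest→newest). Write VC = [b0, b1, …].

VC = [16, 49, 24]

#0 0x62→b24/s0 MISS; vc=[]
#1 0xc7→b49/s1 MISS; vc=[]
#2 0xc6→b49/s1 L1-HIT; vc=[]
#3 0x42→b16/s0 MISS; vc=[24]
#4 0x25→b9/s1 MISS; vc=[24,49]
#5 0x62→b24/s0 VC-HIT; vc=[16,49]
#6 0x60→b24/s0 L1-HIT; vc=[16,49]
#7 0x49→b18/s2 MISS; vc=[16,49]
#8 0x60→b24/s0 L1-HIT; vc=[16,49]
#9 0x4b→b18/s2 L1-HIT; vc=[16,49]
#10 0x22→b8/s0 MISS; vc=[16,49,24]
#11 0x63→b24/s0 VC-HIT; vc=[16,49,8]
#12 0x23→b8/s0 VC-HIT; vc=[16,49,24]
#13 0x25→b9/s1 L1-HIT; vc=[16,49,24]
#14 0x24→b9/s1 L1-HIT; vc=[16,49,24]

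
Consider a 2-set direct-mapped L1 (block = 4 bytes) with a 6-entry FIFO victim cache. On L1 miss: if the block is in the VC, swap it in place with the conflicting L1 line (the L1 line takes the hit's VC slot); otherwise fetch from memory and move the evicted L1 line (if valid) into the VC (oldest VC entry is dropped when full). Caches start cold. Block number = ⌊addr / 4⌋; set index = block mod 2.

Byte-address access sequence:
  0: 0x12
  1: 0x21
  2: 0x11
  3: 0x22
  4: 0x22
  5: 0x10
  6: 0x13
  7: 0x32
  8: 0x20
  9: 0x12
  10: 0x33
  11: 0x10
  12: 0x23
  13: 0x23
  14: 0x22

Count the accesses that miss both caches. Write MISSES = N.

MISSES = 3

  [0] addr=0x12 blk=4 s=0: MISS | VC []
  [1] addr=0x21 blk=8 s=0: MISS | VC [4]
  [2] addr=0x11 blk=4 s=0: VC-HIT | VC [8]
  [3] addr=0x22 blk=8 s=0: VC-HIT | VC [4]
  [4] addr=0x22 blk=8 s=0: L1-HIT | VC [4]
  [5] addr=0x10 blk=4 s=0: VC-HIT | VC [8]
  [6] addr=0x13 blk=4 s=0: L1-HIT | VC [8]
  [7] addr=0x32 blk=12 s=0: MISS | VC [8, 4]
  [8] addr=0x20 blk=8 s=0: VC-HIT | VC [12, 4]
  [9] addr=0x12 blk=4 s=0: VC-HIT | VC [12, 8]
  [10] addr=0x33 blk=12 s=0: VC-HIT | VC [4, 8]
  [11] addr=0x10 blk=4 s=0: VC-HIT | VC [12, 8]
  [12] addr=0x23 blk=8 s=0: VC-HIT | VC [12, 4]
  [13] addr=0x23 blk=8 s=0: L1-HIT | VC [12, 4]
  [14] addr=0x22 blk=8 s=0: L1-HIT | VC [12, 4]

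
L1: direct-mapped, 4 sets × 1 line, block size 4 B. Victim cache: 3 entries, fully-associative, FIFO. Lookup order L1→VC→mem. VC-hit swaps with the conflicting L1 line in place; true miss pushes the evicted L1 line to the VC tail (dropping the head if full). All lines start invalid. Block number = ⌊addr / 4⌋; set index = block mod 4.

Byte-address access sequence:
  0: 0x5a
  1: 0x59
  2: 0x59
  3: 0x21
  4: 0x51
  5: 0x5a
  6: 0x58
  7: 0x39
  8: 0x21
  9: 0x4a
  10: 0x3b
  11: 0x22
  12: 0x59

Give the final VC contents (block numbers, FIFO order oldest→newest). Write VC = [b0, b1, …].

0: 0x5a (blk 22, set 2) → MISS  vc=[]
1: 0x59 (blk 22, set 2) → L1-HIT  vc=[]
2: 0x59 (blk 22, set 2) → L1-HIT  vc=[]
3: 0x21 (blk 8, set 0) → MISS  vc=[]
4: 0x51 (blk 20, set 0) → MISS  vc=[8]
5: 0x5a (blk 22, set 2) → L1-HIT  vc=[8]
6: 0x58 (blk 22, set 2) → L1-HIT  vc=[8]
7: 0x39 (blk 14, set 2) → MISS  vc=[8, 22]
8: 0x21 (blk 8, set 0) → VC-HIT  vc=[20, 22]
9: 0x4a (blk 18, set 2) → MISS  vc=[20, 22, 14]
10: 0x3b (blk 14, set 2) → VC-HIT  vc=[20, 22, 18]
11: 0x22 (blk 8, set 0) → L1-HIT  vc=[20, 22, 18]
12: 0x59 (blk 22, set 2) → VC-HIT  vc=[20, 14, 18]

VC = [20, 14, 18]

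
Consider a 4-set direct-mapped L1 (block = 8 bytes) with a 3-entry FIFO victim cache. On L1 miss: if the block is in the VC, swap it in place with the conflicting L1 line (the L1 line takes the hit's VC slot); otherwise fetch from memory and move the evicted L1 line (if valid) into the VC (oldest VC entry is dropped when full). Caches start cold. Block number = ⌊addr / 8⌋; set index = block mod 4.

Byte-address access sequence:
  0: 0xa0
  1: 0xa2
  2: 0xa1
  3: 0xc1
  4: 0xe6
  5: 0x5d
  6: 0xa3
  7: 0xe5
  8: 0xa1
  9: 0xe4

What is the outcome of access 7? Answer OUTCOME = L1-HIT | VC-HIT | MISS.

  [0] addr=0xa0 blk=20 s=0: MISS | VC []
  [1] addr=0xa2 blk=20 s=0: L1-HIT | VC []
  [2] addr=0xa1 blk=20 s=0: L1-HIT | VC []
  [3] addr=0xc1 blk=24 s=0: MISS | VC [20]
  [4] addr=0xe6 blk=28 s=0: MISS | VC [20, 24]
  [5] addr=0x5d blk=11 s=3: MISS | VC [20, 24]
  [6] addr=0xa3 blk=20 s=0: VC-HIT | VC [28, 24]
  [7] addr=0xe5 blk=28 s=0: VC-HIT | VC [20, 24]
  [8] addr=0xa1 blk=20 s=0: VC-HIT | VC [28, 24]
  [9] addr=0xe4 blk=28 s=0: VC-HIT | VC [20, 24]

OUTCOME = VC-HIT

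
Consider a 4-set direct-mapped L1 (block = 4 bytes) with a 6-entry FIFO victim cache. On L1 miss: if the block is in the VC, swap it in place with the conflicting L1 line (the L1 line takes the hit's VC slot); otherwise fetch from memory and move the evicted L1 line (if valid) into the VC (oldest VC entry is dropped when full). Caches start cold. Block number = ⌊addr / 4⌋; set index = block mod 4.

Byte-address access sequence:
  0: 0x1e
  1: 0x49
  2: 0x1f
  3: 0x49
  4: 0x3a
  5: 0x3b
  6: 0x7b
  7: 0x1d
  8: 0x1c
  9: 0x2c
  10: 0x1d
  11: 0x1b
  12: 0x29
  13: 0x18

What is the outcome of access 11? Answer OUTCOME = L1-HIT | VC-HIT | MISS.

OUTCOME = MISS

#0 0x1e→b7/s3 MISS; vc=[]
#1 0x49→b18/s2 MISS; vc=[]
#2 0x1f→b7/s3 L1-HIT; vc=[]
#3 0x49→b18/s2 L1-HIT; vc=[]
#4 0x3a→b14/s2 MISS; vc=[18]
#5 0x3b→b14/s2 L1-HIT; vc=[18]
#6 0x7b→b30/s2 MISS; vc=[18,14]
#7 0x1d→b7/s3 L1-HIT; vc=[18,14]
#8 0x1c→b7/s3 L1-HIT; vc=[18,14]
#9 0x2c→b11/s3 MISS; vc=[18,14,7]
#10 0x1d→b7/s3 VC-HIT; vc=[18,14,11]
#11 0x1b→b6/s2 MISS; vc=[18,14,11,30]
#12 0x29→b10/s2 MISS; vc=[18,14,11,30,6]
#13 0x18→b6/s2 VC-HIT; vc=[18,14,11,30,10]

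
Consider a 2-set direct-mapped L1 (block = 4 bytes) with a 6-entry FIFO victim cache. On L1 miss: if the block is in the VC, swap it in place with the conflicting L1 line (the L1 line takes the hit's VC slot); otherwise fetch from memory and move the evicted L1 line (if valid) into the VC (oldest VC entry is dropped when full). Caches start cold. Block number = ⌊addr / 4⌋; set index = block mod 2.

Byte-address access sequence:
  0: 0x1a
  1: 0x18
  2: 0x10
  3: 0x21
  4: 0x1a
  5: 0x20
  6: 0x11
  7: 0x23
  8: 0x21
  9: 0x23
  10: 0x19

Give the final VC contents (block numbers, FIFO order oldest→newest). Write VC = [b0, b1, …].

0: 0x1a (blk 6, set 0) → MISS  vc=[]
1: 0x18 (blk 6, set 0) → L1-HIT  vc=[]
2: 0x10 (blk 4, set 0) → MISS  vc=[6]
3: 0x21 (blk 8, set 0) → MISS  vc=[6, 4]
4: 0x1a (blk 6, set 0) → VC-HIT  vc=[8, 4]
5: 0x20 (blk 8, set 0) → VC-HIT  vc=[6, 4]
6: 0x11 (blk 4, set 0) → VC-HIT  vc=[6, 8]
7: 0x23 (blk 8, set 0) → VC-HIT  vc=[6, 4]
8: 0x21 (blk 8, set 0) → L1-HIT  vc=[6, 4]
9: 0x23 (blk 8, set 0) → L1-HIT  vc=[6, 4]
10: 0x19 (blk 6, set 0) → VC-HIT  vc=[8, 4]

VC = [8, 4]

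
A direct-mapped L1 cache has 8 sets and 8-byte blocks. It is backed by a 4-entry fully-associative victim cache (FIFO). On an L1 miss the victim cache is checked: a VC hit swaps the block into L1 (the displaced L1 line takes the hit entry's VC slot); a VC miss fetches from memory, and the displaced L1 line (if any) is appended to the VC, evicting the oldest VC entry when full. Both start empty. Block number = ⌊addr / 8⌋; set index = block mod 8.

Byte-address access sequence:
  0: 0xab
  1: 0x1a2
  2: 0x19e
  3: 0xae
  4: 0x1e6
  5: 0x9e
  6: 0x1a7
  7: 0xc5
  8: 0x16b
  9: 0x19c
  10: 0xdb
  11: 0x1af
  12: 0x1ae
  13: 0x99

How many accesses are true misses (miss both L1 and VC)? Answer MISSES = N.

  [0] addr=0xab blk=21 s=5: MISS | VC []
  [1] addr=0x1a2 blk=52 s=4: MISS | VC []
  [2] addr=0x19e blk=51 s=3: MISS | VC []
  [3] addr=0xae blk=21 s=5: L1-HIT | VC []
  [4] addr=0x1e6 blk=60 s=4: MISS | VC [52]
  [5] addr=0x9e blk=19 s=3: MISS | VC [52, 51]
  [6] addr=0x1a7 blk=52 s=4: VC-HIT | VC [60, 51]
  [7] addr=0xc5 blk=24 s=0: MISS | VC [60, 51]
  [8] addr=0x16b blk=45 s=5: MISS | VC [60, 51, 21]
  [9] addr=0x19c blk=51 s=3: VC-HIT | VC [60, 19, 21]
  [10] addr=0xdb blk=27 s=3: MISS | VC [60, 19, 21, 51]
  [11] addr=0x1af blk=53 s=5: MISS | VC [19, 21, 51, 45]
  [12] addr=0x1ae blk=53 s=5: L1-HIT | VC [19, 21, 51, 45]
  [13] addr=0x99 blk=19 s=3: VC-HIT | VC [27, 21, 51, 45]

MISSES = 9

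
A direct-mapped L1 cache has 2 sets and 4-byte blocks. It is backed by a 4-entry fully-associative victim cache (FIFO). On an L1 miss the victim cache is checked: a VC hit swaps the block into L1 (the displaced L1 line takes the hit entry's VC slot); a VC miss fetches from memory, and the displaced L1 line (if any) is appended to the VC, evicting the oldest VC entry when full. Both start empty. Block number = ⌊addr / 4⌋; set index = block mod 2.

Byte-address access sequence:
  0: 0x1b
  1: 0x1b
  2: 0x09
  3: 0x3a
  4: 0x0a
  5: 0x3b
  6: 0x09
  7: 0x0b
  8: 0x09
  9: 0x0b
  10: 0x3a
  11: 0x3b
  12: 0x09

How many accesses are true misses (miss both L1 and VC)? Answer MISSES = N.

0: 0x1b (blk 6, set 0) → MISS  vc=[]
1: 0x1b (blk 6, set 0) → L1-HIT  vc=[]
2: 0x9 (blk 2, set 0) → MISS  vc=[6]
3: 0x3a (blk 14, set 0) → MISS  vc=[6, 2]
4: 0xa (blk 2, set 0) → VC-HIT  vc=[6, 14]
5: 0x3b (blk 14, set 0) → VC-HIT  vc=[6, 2]
6: 0x9 (blk 2, set 0) → VC-HIT  vc=[6, 14]
7: 0xb (blk 2, set 0) → L1-HIT  vc=[6, 14]
8: 0x9 (blk 2, set 0) → L1-HIT  vc=[6, 14]
9: 0xb (blk 2, set 0) → L1-HIT  vc=[6, 14]
10: 0x3a (blk 14, set 0) → VC-HIT  vc=[6, 2]
11: 0x3b (blk 14, set 0) → L1-HIT  vc=[6, 2]
12: 0x9 (blk 2, set 0) → VC-HIT  vc=[6, 14]

MISSES = 3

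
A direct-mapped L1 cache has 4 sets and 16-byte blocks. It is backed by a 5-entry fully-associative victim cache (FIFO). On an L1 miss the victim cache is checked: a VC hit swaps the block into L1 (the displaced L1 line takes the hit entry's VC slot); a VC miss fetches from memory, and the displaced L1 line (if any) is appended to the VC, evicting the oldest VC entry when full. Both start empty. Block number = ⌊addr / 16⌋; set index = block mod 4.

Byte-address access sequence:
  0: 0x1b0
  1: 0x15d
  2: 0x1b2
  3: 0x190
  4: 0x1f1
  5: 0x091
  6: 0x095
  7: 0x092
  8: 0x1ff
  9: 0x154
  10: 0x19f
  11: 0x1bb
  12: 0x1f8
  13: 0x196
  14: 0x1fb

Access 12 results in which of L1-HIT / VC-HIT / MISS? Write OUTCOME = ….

OUTCOME = VC-HIT

0: 0x1b0 (blk 27, set 3) → MISS  vc=[]
1: 0x15d (blk 21, set 1) → MISS  vc=[]
2: 0x1b2 (blk 27, set 3) → L1-HIT  vc=[]
3: 0x190 (blk 25, set 1) → MISS  vc=[21]
4: 0x1f1 (blk 31, set 3) → MISS  vc=[21, 27]
5: 0x91 (blk 9, set 1) → MISS  vc=[21, 27, 25]
6: 0x95 (blk 9, set 1) → L1-HIT  vc=[21, 27, 25]
7: 0x92 (blk 9, set 1) → L1-HIT  vc=[21, 27, 25]
8: 0x1ff (blk 31, set 3) → L1-HIT  vc=[21, 27, 25]
9: 0x154 (blk 21, set 1) → VC-HIT  vc=[9, 27, 25]
10: 0x19f (blk 25, set 1) → VC-HIT  vc=[9, 27, 21]
11: 0x1bb (blk 27, set 3) → VC-HIT  vc=[9, 31, 21]
12: 0x1f8 (blk 31, set 3) → VC-HIT  vc=[9, 27, 21]
13: 0x196 (blk 25, set 1) → L1-HIT  vc=[9, 27, 21]
14: 0x1fb (blk 31, set 3) → L1-HIT  vc=[9, 27, 21]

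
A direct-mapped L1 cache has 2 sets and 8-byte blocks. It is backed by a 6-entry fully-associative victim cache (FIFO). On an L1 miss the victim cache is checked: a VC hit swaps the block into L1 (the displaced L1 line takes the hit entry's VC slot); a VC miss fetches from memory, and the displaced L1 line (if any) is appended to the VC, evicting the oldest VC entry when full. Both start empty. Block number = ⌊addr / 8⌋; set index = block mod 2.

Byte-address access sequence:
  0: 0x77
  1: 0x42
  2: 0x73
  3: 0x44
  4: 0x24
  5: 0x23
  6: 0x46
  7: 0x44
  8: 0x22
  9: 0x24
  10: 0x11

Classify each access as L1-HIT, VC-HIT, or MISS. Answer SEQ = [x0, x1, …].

#0 0x77→b14/s0 MISS; vc=[]
#1 0x42→b8/s0 MISS; vc=[14]
#2 0x73→b14/s0 VC-HIT; vc=[8]
#3 0x44→b8/s0 VC-HIT; vc=[14]
#4 0x24→b4/s0 MISS; vc=[14,8]
#5 0x23→b4/s0 L1-HIT; vc=[14,8]
#6 0x46→b8/s0 VC-HIT; vc=[14,4]
#7 0x44→b8/s0 L1-HIT; vc=[14,4]
#8 0x22→b4/s0 VC-HIT; vc=[14,8]
#9 0x24→b4/s0 L1-HIT; vc=[14,8]
#10 0x11→b2/s0 MISS; vc=[14,8,4]

SEQ = [MISS, MISS, VC-HIT, VC-HIT, MISS, L1-HIT, VC-HIT, L1-HIT, VC-HIT, L1-HIT, MISS]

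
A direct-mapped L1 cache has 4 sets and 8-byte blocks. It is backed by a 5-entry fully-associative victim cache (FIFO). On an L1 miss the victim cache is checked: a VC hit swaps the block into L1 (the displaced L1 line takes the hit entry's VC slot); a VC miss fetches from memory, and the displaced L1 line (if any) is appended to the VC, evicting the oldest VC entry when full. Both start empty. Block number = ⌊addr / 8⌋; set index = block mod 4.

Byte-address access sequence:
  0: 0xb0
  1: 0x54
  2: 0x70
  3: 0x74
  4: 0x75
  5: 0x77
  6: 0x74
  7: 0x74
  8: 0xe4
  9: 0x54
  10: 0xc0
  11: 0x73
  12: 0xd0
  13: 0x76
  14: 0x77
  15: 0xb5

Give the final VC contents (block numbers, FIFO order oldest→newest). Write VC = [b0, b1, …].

0: 0xb0 (blk 22, set 2) → MISS  vc=[]
1: 0x54 (blk 10, set 2) → MISS  vc=[22]
2: 0x70 (blk 14, set 2) → MISS  vc=[22, 10]
3: 0x74 (blk 14, set 2) → L1-HIT  vc=[22, 10]
4: 0x75 (blk 14, set 2) → L1-HIT  vc=[22, 10]
5: 0x77 (blk 14, set 2) → L1-HIT  vc=[22, 10]
6: 0x74 (blk 14, set 2) → L1-HIT  vc=[22, 10]
7: 0x74 (blk 14, set 2) → L1-HIT  vc=[22, 10]
8: 0xe4 (blk 28, set 0) → MISS  vc=[22, 10]
9: 0x54 (blk 10, set 2) → VC-HIT  vc=[22, 14]
10: 0xc0 (blk 24, set 0) → MISS  vc=[22, 14, 28]
11: 0x73 (blk 14, set 2) → VC-HIT  vc=[22, 10, 28]
12: 0xd0 (blk 26, set 2) → MISS  vc=[22, 10, 28, 14]
13: 0x76 (blk 14, set 2) → VC-HIT  vc=[22, 10, 28, 26]
14: 0x77 (blk 14, set 2) → L1-HIT  vc=[22, 10, 28, 26]
15: 0xb5 (blk 22, set 2) → VC-HIT  vc=[14, 10, 28, 26]

VC = [14, 10, 28, 26]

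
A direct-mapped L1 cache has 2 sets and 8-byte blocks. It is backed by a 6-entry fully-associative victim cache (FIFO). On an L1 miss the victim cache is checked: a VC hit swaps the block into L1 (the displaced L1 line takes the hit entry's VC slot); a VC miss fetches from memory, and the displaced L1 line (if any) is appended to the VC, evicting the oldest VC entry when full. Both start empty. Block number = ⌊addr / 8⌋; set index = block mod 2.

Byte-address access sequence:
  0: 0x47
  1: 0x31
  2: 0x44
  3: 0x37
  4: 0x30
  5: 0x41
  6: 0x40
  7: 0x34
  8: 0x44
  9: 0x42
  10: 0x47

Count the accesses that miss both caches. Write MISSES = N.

MISSES = 2

#0 0x47→b8/s0 MISS; vc=[]
#1 0x31→b6/s0 MISS; vc=[8]
#2 0x44→b8/s0 VC-HIT; vc=[6]
#3 0x37→b6/s0 VC-HIT; vc=[8]
#4 0x30→b6/s0 L1-HIT; vc=[8]
#5 0x41→b8/s0 VC-HIT; vc=[6]
#6 0x40→b8/s0 L1-HIT; vc=[6]
#7 0x34→b6/s0 VC-HIT; vc=[8]
#8 0x44→b8/s0 VC-HIT; vc=[6]
#9 0x42→b8/s0 L1-HIT; vc=[6]
#10 0x47→b8/s0 L1-HIT; vc=[6]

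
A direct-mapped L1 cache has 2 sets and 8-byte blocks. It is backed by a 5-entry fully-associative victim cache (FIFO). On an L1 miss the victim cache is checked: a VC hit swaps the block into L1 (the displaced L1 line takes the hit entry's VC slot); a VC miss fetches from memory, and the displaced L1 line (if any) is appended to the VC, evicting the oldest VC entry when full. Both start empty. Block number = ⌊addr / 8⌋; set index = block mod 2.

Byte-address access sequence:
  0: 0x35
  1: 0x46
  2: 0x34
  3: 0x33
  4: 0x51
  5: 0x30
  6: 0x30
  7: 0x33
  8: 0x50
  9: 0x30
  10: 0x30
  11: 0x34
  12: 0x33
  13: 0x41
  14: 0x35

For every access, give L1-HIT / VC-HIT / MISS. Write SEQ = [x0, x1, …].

SEQ = [MISS, MISS, VC-HIT, L1-HIT, MISS, VC-HIT, L1-HIT, L1-HIT, VC-HIT, VC-HIT, L1-HIT, L1-HIT, L1-HIT, VC-HIT, VC-HIT]

  [0] addr=0x35 blk=6 s=0: MISS | VC []
  [1] addr=0x46 blk=8 s=0: MISS | VC [6]
  [2] addr=0x34 blk=6 s=0: VC-HIT | VC [8]
  [3] addr=0x33 blk=6 s=0: L1-HIT | VC [8]
  [4] addr=0x51 blk=10 s=0: MISS | VC [8, 6]
  [5] addr=0x30 blk=6 s=0: VC-HIT | VC [8, 10]
  [6] addr=0x30 blk=6 s=0: L1-HIT | VC [8, 10]
  [7] addr=0x33 blk=6 s=0: L1-HIT | VC [8, 10]
  [8] addr=0x50 blk=10 s=0: VC-HIT | VC [8, 6]
  [9] addr=0x30 blk=6 s=0: VC-HIT | VC [8, 10]
  [10] addr=0x30 blk=6 s=0: L1-HIT | VC [8, 10]
  [11] addr=0x34 blk=6 s=0: L1-HIT | VC [8, 10]
  [12] addr=0x33 blk=6 s=0: L1-HIT | VC [8, 10]
  [13] addr=0x41 blk=8 s=0: VC-HIT | VC [6, 10]
  [14] addr=0x35 blk=6 s=0: VC-HIT | VC [8, 10]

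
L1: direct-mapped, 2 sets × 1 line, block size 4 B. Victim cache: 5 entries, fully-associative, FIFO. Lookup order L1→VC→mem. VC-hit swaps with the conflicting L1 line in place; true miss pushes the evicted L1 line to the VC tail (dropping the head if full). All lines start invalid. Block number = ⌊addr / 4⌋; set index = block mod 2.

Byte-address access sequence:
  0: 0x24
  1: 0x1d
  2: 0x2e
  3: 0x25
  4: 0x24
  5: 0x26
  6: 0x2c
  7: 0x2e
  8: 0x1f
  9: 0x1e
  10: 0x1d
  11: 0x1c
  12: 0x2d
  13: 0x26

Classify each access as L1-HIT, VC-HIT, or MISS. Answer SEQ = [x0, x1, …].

  [0] addr=0x24 blk=9 s=1: MISS | VC []
  [1] addr=0x1d blk=7 s=1: MISS | VC [9]
  [2] addr=0x2e blk=11 s=1: MISS | VC [9, 7]
  [3] addr=0x25 blk=9 s=1: VC-HIT | VC [11, 7]
  [4] addr=0x24 blk=9 s=1: L1-HIT | VC [11, 7]
  [5] addr=0x26 blk=9 s=1: L1-HIT | VC [11, 7]
  [6] addr=0x2c blk=11 s=1: VC-HIT | VC [9, 7]
  [7] addr=0x2e blk=11 s=1: L1-HIT | VC [9, 7]
  [8] addr=0x1f blk=7 s=1: VC-HIT | VC [9, 11]
  [9] addr=0x1e blk=7 s=1: L1-HIT | VC [9, 11]
  [10] addr=0x1d blk=7 s=1: L1-HIT | VC [9, 11]
  [11] addr=0x1c blk=7 s=1: L1-HIT | VC [9, 11]
  [12] addr=0x2d blk=11 s=1: VC-HIT | VC [9, 7]
  [13] addr=0x26 blk=9 s=1: VC-HIT | VC [11, 7]

SEQ = [MISS, MISS, MISS, VC-HIT, L1-HIT, L1-HIT, VC-HIT, L1-HIT, VC-HIT, L1-HIT, L1-HIT, L1-HIT, VC-HIT, VC-HIT]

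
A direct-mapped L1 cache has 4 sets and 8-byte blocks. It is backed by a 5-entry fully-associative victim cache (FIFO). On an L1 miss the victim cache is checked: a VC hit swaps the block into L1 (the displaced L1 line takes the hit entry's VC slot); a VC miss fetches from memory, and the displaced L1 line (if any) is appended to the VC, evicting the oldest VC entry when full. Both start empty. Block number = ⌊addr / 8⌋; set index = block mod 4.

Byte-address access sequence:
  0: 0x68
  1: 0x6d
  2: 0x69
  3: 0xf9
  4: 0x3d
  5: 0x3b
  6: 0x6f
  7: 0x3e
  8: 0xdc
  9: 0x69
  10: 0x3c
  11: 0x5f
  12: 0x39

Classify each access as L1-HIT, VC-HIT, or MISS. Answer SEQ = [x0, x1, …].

SEQ = [MISS, L1-HIT, L1-HIT, MISS, MISS, L1-HIT, L1-HIT, L1-HIT, MISS, L1-HIT, VC-HIT, MISS, VC-HIT]

#0 0x68→b13/s1 MISS; vc=[]
#1 0x6d→b13/s1 L1-HIT; vc=[]
#2 0x69→b13/s1 L1-HIT; vc=[]
#3 0xf9→b31/s3 MISS; vc=[]
#4 0x3d→b7/s3 MISS; vc=[31]
#5 0x3b→b7/s3 L1-HIT; vc=[31]
#6 0x6f→b13/s1 L1-HIT; vc=[31]
#7 0x3e→b7/s3 L1-HIT; vc=[31]
#8 0xdc→b27/s3 MISS; vc=[31,7]
#9 0x69→b13/s1 L1-HIT; vc=[31,7]
#10 0x3c→b7/s3 VC-HIT; vc=[31,27]
#11 0x5f→b11/s3 MISS; vc=[31,27,7]
#12 0x39→b7/s3 VC-HIT; vc=[31,27,11]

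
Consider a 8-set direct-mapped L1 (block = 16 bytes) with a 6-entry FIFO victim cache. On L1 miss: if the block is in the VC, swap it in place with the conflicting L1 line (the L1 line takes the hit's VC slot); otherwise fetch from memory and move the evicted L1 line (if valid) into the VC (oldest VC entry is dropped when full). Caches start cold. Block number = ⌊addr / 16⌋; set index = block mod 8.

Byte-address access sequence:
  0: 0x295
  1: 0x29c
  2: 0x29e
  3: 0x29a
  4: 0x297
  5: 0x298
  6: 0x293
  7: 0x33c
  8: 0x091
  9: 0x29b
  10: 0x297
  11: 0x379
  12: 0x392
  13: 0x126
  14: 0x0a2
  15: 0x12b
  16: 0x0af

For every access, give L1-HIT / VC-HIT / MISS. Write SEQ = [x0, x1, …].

SEQ = [MISS, L1-HIT, L1-HIT, L1-HIT, L1-HIT, L1-HIT, L1-HIT, MISS, MISS, VC-HIT, L1-HIT, MISS, MISS, MISS, MISS, VC-HIT, VC-HIT]

  [0] addr=0x295 blk=41 s=1: MISS | VC []
  [1] addr=0x29c blk=41 s=1: L1-HIT | VC []
  [2] addr=0x29e blk=41 s=1: L1-HIT | VC []
  [3] addr=0x29a blk=41 s=1: L1-HIT | VC []
  [4] addr=0x297 blk=41 s=1: L1-HIT | VC []
  [5] addr=0x298 blk=41 s=1: L1-HIT | VC []
  [6] addr=0x293 blk=41 s=1: L1-HIT | VC []
  [7] addr=0x33c blk=51 s=3: MISS | VC []
  [8] addr=0x91 blk=9 s=1: MISS | VC [41]
  [9] addr=0x29b blk=41 s=1: VC-HIT | VC [9]
  [10] addr=0x297 blk=41 s=1: L1-HIT | VC [9]
  [11] addr=0x379 blk=55 s=7: MISS | VC [9]
  [12] addr=0x392 blk=57 s=1: MISS | VC [9, 41]
  [13] addr=0x126 blk=18 s=2: MISS | VC [9, 41]
  [14] addr=0xa2 blk=10 s=2: MISS | VC [9, 41, 18]
  [15] addr=0x12b blk=18 s=2: VC-HIT | VC [9, 41, 10]
  [16] addr=0xaf blk=10 s=2: VC-HIT | VC [9, 41, 18]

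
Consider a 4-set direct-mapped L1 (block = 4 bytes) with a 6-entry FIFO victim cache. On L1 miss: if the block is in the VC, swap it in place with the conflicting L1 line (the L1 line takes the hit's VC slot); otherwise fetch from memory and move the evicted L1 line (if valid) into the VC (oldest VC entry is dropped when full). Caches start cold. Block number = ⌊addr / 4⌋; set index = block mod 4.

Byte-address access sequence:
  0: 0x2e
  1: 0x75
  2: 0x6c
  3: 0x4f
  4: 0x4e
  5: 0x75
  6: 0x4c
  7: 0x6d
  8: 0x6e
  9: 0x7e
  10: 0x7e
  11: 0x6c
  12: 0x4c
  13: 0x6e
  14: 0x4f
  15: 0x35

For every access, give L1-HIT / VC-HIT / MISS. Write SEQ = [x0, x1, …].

SEQ = [MISS, MISS, MISS, MISS, L1-HIT, L1-HIT, L1-HIT, VC-HIT, L1-HIT, MISS, L1-HIT, VC-HIT, VC-HIT, VC-HIT, VC-HIT, MISS]

0: 0x2e (blk 11, set 3) → MISS  vc=[]
1: 0x75 (blk 29, set 1) → MISS  vc=[]
2: 0x6c (blk 27, set 3) → MISS  vc=[11]
3: 0x4f (blk 19, set 3) → MISS  vc=[11, 27]
4: 0x4e (blk 19, set 3) → L1-HIT  vc=[11, 27]
5: 0x75 (blk 29, set 1) → L1-HIT  vc=[11, 27]
6: 0x4c (blk 19, set 3) → L1-HIT  vc=[11, 27]
7: 0x6d (blk 27, set 3) → VC-HIT  vc=[11, 19]
8: 0x6e (blk 27, set 3) → L1-HIT  vc=[11, 19]
9: 0x7e (blk 31, set 3) → MISS  vc=[11, 19, 27]
10: 0x7e (blk 31, set 3) → L1-HIT  vc=[11, 19, 27]
11: 0x6c (blk 27, set 3) → VC-HIT  vc=[11, 19, 31]
12: 0x4c (blk 19, set 3) → VC-HIT  vc=[11, 27, 31]
13: 0x6e (blk 27, set 3) → VC-HIT  vc=[11, 19, 31]
14: 0x4f (blk 19, set 3) → VC-HIT  vc=[11, 27, 31]
15: 0x35 (blk 13, set 1) → MISS  vc=[11, 27, 31, 29]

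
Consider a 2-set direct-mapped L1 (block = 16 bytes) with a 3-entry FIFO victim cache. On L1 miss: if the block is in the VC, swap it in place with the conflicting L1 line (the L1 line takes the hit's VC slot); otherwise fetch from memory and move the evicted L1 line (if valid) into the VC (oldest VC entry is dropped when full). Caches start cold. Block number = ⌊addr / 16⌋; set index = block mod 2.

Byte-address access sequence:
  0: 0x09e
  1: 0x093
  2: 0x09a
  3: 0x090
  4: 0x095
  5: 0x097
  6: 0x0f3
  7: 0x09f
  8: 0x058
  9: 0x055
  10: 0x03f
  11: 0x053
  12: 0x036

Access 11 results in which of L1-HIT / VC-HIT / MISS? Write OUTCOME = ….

OUTCOME = VC-HIT

#0 0x9e→b9/s1 MISS; vc=[]
#1 0x93→b9/s1 L1-HIT; vc=[]
#2 0x9a→b9/s1 L1-HIT; vc=[]
#3 0x90→b9/s1 L1-HIT; vc=[]
#4 0x95→b9/s1 L1-HIT; vc=[]
#5 0x97→b9/s1 L1-HIT; vc=[]
#6 0xf3→b15/s1 MISS; vc=[9]
#7 0x9f→b9/s1 VC-HIT; vc=[15]
#8 0x58→b5/s1 MISS; vc=[15,9]
#9 0x55→b5/s1 L1-HIT; vc=[15,9]
#10 0x3f→b3/s1 MISS; vc=[15,9,5]
#11 0x53→b5/s1 VC-HIT; vc=[15,9,3]
#12 0x36→b3/s1 VC-HIT; vc=[15,9,5]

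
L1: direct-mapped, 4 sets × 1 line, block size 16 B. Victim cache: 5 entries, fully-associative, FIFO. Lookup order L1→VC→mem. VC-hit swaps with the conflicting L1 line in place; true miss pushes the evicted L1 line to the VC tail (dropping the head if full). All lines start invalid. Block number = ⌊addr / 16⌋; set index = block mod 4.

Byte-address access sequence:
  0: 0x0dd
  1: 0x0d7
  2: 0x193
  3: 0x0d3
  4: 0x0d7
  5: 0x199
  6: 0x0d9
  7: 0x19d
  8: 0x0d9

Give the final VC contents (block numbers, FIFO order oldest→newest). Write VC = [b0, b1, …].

VC = [25]

  [0] addr=0xdd blk=13 s=1: MISS | VC []
  [1] addr=0xd7 blk=13 s=1: L1-HIT | VC []
  [2] addr=0x193 blk=25 s=1: MISS | VC [13]
  [3] addr=0xd3 blk=13 s=1: VC-HIT | VC [25]
  [4] addr=0xd7 blk=13 s=1: L1-HIT | VC [25]
  [5] addr=0x199 blk=25 s=1: VC-HIT | VC [13]
  [6] addr=0xd9 blk=13 s=1: VC-HIT | VC [25]
  [7] addr=0x19d blk=25 s=1: VC-HIT | VC [13]
  [8] addr=0xd9 blk=13 s=1: VC-HIT | VC [25]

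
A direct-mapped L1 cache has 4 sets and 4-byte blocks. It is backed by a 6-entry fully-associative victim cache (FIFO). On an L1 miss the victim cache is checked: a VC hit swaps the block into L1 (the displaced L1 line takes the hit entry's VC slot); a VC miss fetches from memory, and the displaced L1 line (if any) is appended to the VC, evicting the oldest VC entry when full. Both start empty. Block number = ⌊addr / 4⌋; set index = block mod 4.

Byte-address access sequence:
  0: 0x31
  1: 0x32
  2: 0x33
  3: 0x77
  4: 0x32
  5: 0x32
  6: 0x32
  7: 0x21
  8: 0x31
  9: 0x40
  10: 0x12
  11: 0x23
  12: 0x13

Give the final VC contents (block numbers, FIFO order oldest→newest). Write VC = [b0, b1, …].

0: 0x31 (blk 12, set 0) → MISS  vc=[]
1: 0x32 (blk 12, set 0) → L1-HIT  vc=[]
2: 0x33 (blk 12, set 0) → L1-HIT  vc=[]
3: 0x77 (blk 29, set 1) → MISS  vc=[]
4: 0x32 (blk 12, set 0) → L1-HIT  vc=[]
5: 0x32 (blk 12, set 0) → L1-HIT  vc=[]
6: 0x32 (blk 12, set 0) → L1-HIT  vc=[]
7: 0x21 (blk 8, set 0) → MISS  vc=[12]
8: 0x31 (blk 12, set 0) → VC-HIT  vc=[8]
9: 0x40 (blk 16, set 0) → MISS  vc=[8, 12]
10: 0x12 (blk 4, set 0) → MISS  vc=[8, 12, 16]
11: 0x23 (blk 8, set 0) → VC-HIT  vc=[4, 12, 16]
12: 0x13 (blk 4, set 0) → VC-HIT  vc=[8, 12, 16]

VC = [8, 12, 16]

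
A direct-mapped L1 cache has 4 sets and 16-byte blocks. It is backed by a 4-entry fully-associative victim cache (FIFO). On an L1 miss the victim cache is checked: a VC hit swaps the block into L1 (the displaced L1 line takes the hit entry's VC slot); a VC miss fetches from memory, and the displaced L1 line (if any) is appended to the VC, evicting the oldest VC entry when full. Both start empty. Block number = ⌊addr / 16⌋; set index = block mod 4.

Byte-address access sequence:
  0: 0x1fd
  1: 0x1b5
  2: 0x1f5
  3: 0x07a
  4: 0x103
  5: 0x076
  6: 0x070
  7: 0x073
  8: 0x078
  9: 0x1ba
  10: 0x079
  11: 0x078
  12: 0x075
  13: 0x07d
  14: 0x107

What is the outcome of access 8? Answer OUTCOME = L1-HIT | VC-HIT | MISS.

  [0] addr=0x1fd blk=31 s=3: MISS | VC []
  [1] addr=0x1b5 blk=27 s=3: MISS | VC [31]
  [2] addr=0x1f5 blk=31 s=3: VC-HIT | VC [27]
  [3] addr=0x7a blk=7 s=3: MISS | VC [27, 31]
  [4] addr=0x103 blk=16 s=0: MISS | VC [27, 31]
  [5] addr=0x76 blk=7 s=3: L1-HIT | VC [27, 31]
  [6] addr=0x70 blk=7 s=3: L1-HIT | VC [27, 31]
  [7] addr=0x73 blk=7 s=3: L1-HIT | VC [27, 31]
  [8] addr=0x78 blk=7 s=3: L1-HIT | VC [27, 31]
  [9] addr=0x1ba blk=27 s=3: VC-HIT | VC [7, 31]
  [10] addr=0x79 blk=7 s=3: VC-HIT | VC [27, 31]
  [11] addr=0x78 blk=7 s=3: L1-HIT | VC [27, 31]
  [12] addr=0x75 blk=7 s=3: L1-HIT | VC [27, 31]
  [13] addr=0x7d blk=7 s=3: L1-HIT | VC [27, 31]
  [14] addr=0x107 blk=16 s=0: L1-HIT | VC [27, 31]

OUTCOME = L1-HIT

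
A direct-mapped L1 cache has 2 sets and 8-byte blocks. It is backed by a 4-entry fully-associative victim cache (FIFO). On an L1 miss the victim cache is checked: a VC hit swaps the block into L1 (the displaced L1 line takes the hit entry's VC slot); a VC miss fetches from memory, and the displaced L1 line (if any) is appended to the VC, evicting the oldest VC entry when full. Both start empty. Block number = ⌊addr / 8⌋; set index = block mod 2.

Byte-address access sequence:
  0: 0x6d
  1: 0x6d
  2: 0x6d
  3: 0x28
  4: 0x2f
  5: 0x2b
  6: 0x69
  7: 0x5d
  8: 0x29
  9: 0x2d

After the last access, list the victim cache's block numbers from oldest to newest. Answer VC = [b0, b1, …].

0: 0x6d (blk 13, set 1) → MISS  vc=[]
1: 0x6d (blk 13, set 1) → L1-HIT  vc=[]
2: 0x6d (blk 13, set 1) → L1-HIT  vc=[]
3: 0x28 (blk 5, set 1) → MISS  vc=[13]
4: 0x2f (blk 5, set 1) → L1-HIT  vc=[13]
5: 0x2b (blk 5, set 1) → L1-HIT  vc=[13]
6: 0x69 (blk 13, set 1) → VC-HIT  vc=[5]
7: 0x5d (blk 11, set 1) → MISS  vc=[5, 13]
8: 0x29 (blk 5, set 1) → VC-HIT  vc=[11, 13]
9: 0x2d (blk 5, set 1) → L1-HIT  vc=[11, 13]

VC = [11, 13]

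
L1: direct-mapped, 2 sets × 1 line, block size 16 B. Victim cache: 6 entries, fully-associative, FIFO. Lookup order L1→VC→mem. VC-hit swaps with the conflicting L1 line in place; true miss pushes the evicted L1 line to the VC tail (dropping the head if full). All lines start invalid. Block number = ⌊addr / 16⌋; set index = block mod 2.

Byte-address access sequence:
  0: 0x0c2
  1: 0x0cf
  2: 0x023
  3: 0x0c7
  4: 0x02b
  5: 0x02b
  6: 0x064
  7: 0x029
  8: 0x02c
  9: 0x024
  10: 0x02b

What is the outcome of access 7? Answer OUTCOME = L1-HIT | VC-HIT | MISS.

  [0] addr=0xc2 blk=12 s=0: MISS | VC []
  [1] addr=0xcf blk=12 s=0: L1-HIT | VC []
  [2] addr=0x23 blk=2 s=0: MISS | VC [12]
  [3] addr=0xc7 blk=12 s=0: VC-HIT | VC [2]
  [4] addr=0x2b blk=2 s=0: VC-HIT | VC [12]
  [5] addr=0x2b blk=2 s=0: L1-HIT | VC [12]
  [6] addr=0x64 blk=6 s=0: MISS | VC [12, 2]
  [7] addr=0x29 blk=2 s=0: VC-HIT | VC [12, 6]
  [8] addr=0x2c blk=2 s=0: L1-HIT | VC [12, 6]
  [9] addr=0x24 blk=2 s=0: L1-HIT | VC [12, 6]
  [10] addr=0x2b blk=2 s=0: L1-HIT | VC [12, 6]

OUTCOME = VC-HIT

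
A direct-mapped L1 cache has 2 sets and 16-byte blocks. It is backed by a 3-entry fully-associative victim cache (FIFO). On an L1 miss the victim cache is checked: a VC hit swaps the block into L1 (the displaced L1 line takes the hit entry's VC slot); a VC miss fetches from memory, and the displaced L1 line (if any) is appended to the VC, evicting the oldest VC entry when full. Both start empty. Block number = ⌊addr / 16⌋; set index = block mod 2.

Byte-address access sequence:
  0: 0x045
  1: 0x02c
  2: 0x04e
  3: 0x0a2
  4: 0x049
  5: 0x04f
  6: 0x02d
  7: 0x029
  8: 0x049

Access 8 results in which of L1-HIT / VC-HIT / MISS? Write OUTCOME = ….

OUTCOME = VC-HIT

#0 0x45→b4/s0 MISS; vc=[]
#1 0x2c→b2/s0 MISS; vc=[4]
#2 0x4e→b4/s0 VC-HIT; vc=[2]
#3 0xa2→b10/s0 MISS; vc=[2,4]
#4 0x49→b4/s0 VC-HIT; vc=[2,10]
#5 0x4f→b4/s0 L1-HIT; vc=[2,10]
#6 0x2d→b2/s0 VC-HIT; vc=[4,10]
#7 0x29→b2/s0 L1-HIT; vc=[4,10]
#8 0x49→b4/s0 VC-HIT; vc=[2,10]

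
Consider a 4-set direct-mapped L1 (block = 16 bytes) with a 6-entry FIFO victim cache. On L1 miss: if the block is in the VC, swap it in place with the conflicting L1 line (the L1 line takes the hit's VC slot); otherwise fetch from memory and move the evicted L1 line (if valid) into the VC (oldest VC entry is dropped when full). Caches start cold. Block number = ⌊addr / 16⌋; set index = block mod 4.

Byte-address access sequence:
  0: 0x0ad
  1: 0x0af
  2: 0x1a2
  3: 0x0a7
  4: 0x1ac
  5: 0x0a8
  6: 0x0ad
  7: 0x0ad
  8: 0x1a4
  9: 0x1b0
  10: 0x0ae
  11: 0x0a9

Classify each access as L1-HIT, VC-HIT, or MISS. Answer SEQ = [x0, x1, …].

0: 0xad (blk 10, set 2) → MISS  vc=[]
1: 0xaf (blk 10, set 2) → L1-HIT  vc=[]
2: 0x1a2 (blk 26, set 2) → MISS  vc=[10]
3: 0xa7 (blk 10, set 2) → VC-HIT  vc=[26]
4: 0x1ac (blk 26, set 2) → VC-HIT  vc=[10]
5: 0xa8 (blk 10, set 2) → VC-HIT  vc=[26]
6: 0xad (blk 10, set 2) → L1-HIT  vc=[26]
7: 0xad (blk 10, set 2) → L1-HIT  vc=[26]
8: 0x1a4 (blk 26, set 2) → VC-HIT  vc=[10]
9: 0x1b0 (blk 27, set 3) → MISS  vc=[10]
10: 0xae (blk 10, set 2) → VC-HIT  vc=[26]
11: 0xa9 (blk 10, set 2) → L1-HIT  vc=[26]

SEQ = [MISS, L1-HIT, MISS, VC-HIT, VC-HIT, VC-HIT, L1-HIT, L1-HIT, VC-HIT, MISS, VC-HIT, L1-HIT]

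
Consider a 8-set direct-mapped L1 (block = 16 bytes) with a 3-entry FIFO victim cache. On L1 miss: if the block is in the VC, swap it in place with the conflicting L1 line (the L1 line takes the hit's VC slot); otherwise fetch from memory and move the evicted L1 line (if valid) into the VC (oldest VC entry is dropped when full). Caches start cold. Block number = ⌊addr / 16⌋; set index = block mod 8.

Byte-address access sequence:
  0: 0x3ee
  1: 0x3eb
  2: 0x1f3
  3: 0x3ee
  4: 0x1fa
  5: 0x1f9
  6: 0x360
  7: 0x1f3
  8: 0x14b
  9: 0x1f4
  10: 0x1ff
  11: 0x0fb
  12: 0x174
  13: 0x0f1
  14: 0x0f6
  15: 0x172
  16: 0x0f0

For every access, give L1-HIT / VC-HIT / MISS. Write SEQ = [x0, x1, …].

#0 0x3ee→b62/s6 MISS; vc=[]
#1 0x3eb→b62/s6 L1-HIT; vc=[]
#2 0x1f3→b31/s7 MISS; vc=[]
#3 0x3ee→b62/s6 L1-HIT; vc=[]
#4 0x1fa→b31/s7 L1-HIT; vc=[]
#5 0x1f9→b31/s7 L1-HIT; vc=[]
#6 0x360→b54/s6 MISS; vc=[62]
#7 0x1f3→b31/s7 L1-HIT; vc=[62]
#8 0x14b→b20/s4 MISS; vc=[62]
#9 0x1f4→b31/s7 L1-HIT; vc=[62]
#10 0x1ff→b31/s7 L1-HIT; vc=[62]
#11 0xfb→b15/s7 MISS; vc=[62,31]
#12 0x174→b23/s7 MISS; vc=[62,31,15]
#13 0xf1→b15/s7 VC-HIT; vc=[62,31,23]
#14 0xf6→b15/s7 L1-HIT; vc=[62,31,23]
#15 0x172→b23/s7 VC-HIT; vc=[62,31,15]
#16 0xf0→b15/s7 VC-HIT; vc=[62,31,23]

SEQ = [MISS, L1-HIT, MISS, L1-HIT, L1-HIT, L1-HIT, MISS, L1-HIT, MISS, L1-HIT, L1-HIT, MISS, MISS, VC-HIT, L1-HIT, VC-HIT, VC-HIT]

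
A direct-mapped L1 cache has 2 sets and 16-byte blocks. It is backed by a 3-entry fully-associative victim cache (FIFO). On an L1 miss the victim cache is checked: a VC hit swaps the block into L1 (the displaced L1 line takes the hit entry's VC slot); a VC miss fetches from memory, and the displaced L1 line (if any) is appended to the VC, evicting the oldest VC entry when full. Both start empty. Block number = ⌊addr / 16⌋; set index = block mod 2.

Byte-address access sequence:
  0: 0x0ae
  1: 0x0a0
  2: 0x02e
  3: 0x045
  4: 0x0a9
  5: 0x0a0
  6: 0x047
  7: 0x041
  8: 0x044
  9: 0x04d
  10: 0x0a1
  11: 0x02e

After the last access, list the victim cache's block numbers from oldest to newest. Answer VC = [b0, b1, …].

0: 0xae (blk 10, set 0) → MISS  vc=[]
1: 0xa0 (blk 10, set 0) → L1-HIT  vc=[]
2: 0x2e (blk 2, set 0) → MISS  vc=[10]
3: 0x45 (blk 4, set 0) → MISS  vc=[10, 2]
4: 0xa9 (blk 10, set 0) → VC-HIT  vc=[4, 2]
5: 0xa0 (blk 10, set 0) → L1-HIT  vc=[4, 2]
6: 0x47 (blk 4, set 0) → VC-HIT  vc=[10, 2]
7: 0x41 (blk 4, set 0) → L1-HIT  vc=[10, 2]
8: 0x44 (blk 4, set 0) → L1-HIT  vc=[10, 2]
9: 0x4d (blk 4, set 0) → L1-HIT  vc=[10, 2]
10: 0xa1 (blk 10, set 0) → VC-HIT  vc=[4, 2]
11: 0x2e (blk 2, set 0) → VC-HIT  vc=[4, 10]

VC = [4, 10]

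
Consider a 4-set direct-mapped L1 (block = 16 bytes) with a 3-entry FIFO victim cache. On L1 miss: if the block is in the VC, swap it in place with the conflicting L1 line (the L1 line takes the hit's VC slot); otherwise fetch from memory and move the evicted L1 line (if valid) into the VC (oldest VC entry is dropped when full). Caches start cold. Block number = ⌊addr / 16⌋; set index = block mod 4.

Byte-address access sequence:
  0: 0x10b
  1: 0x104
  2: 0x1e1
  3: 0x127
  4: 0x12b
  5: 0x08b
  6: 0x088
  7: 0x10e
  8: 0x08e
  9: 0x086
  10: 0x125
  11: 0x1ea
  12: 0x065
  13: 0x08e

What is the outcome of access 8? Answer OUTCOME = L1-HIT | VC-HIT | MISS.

OUTCOME = VC-HIT

#0 0x10b→b16/s0 MISS; vc=[]
#1 0x104→b16/s0 L1-HIT; vc=[]
#2 0x1e1→b30/s2 MISS; vc=[]
#3 0x127→b18/s2 MISS; vc=[30]
#4 0x12b→b18/s2 L1-HIT; vc=[30]
#5 0x8b→b8/s0 MISS; vc=[30,16]
#6 0x88→b8/s0 L1-HIT; vc=[30,16]
#7 0x10e→b16/s0 VC-HIT; vc=[30,8]
#8 0x8e→b8/s0 VC-HIT; vc=[30,16]
#9 0x86→b8/s0 L1-HIT; vc=[30,16]
#10 0x125→b18/s2 L1-HIT; vc=[30,16]
#11 0x1ea→b30/s2 VC-HIT; vc=[18,16]
#12 0x65→b6/s2 MISS; vc=[18,16,30]
#13 0x8e→b8/s0 L1-HIT; vc=[18,16,30]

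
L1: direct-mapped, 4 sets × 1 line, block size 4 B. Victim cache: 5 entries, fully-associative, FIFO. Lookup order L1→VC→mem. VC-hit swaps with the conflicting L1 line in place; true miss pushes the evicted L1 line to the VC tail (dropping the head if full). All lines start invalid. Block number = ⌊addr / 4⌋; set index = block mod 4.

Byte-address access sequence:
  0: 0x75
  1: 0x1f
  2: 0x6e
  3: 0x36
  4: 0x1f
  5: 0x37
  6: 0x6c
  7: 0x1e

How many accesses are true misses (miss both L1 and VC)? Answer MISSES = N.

#0 0x75→b29/s1 MISS; vc=[]
#1 0x1f→b7/s3 MISS; vc=[]
#2 0x6e→b27/s3 MISS; vc=[7]
#3 0x36→b13/s1 MISS; vc=[7,29]
#4 0x1f→b7/s3 VC-HIT; vc=[27,29]
#5 0x37→b13/s1 L1-HIT; vc=[27,29]
#6 0x6c→b27/s3 VC-HIT; vc=[7,29]
#7 0x1e→b7/s3 VC-HIT; vc=[27,29]

MISSES = 4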